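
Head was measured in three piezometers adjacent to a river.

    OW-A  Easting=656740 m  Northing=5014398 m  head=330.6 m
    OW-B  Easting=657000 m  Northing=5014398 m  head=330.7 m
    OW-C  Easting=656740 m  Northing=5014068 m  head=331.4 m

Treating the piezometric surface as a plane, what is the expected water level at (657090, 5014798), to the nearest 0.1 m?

∂h/∂x = (330.7 − 330.6) / (657000 − 656740) = +0.0003846
∂h/∂y = (331.4 − 330.6) / (5014068 − 5014398) = -0.002424
h(657090, 5014798) = 330.6 + (+0.0003846)·(350) + (-0.002424)·(400) = 330.6 +0.135 -0.970 = 329.765 m.

329.8 m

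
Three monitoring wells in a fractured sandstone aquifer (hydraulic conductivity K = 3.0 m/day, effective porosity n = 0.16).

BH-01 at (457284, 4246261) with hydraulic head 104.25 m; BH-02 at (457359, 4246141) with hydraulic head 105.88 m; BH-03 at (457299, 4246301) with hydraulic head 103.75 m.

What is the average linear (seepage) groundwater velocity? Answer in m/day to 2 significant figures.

Differences from BH-01: to BH-02 (Δx, Δy, Δh) = (75, -120, +1.63); to BH-03 = (15, 40, -0.50).
Determinant of the coordinate differences = 75·40 − 15·(-120) = 4800.
∂h/∂x = [(+1.63)·40 − (-0.50)·(-120)] / 4800 = +0.001083
∂h/∂y = [75·(-0.50) − 15·(+1.63)] / 4800 = -0.01291
|∇h| = √(0.001083² + -0.01291²) = 0.01296
Seepage velocity v = K·i/n = 3.0 × 0.01296 / 0.16 = 0.243 m/day.

0.24 m/day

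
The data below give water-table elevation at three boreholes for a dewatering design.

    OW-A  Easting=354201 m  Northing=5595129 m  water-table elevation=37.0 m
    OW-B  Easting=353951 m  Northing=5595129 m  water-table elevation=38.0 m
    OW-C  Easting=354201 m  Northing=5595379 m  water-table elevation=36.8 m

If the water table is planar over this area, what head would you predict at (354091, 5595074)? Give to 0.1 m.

37.5 m

∂h/∂x = (38.0 − 37.0) / (353951 − 354201) = -0.004000
∂h/∂y = (36.8 − 37.0) / (5595379 − 5595129) = -0.0008000
h(354091, 5595074) = 37.0 + (-0.004000)·(-110) + (-0.0008000)·(-55) = 37.0 +0.440 +0.044 = 37.484 m.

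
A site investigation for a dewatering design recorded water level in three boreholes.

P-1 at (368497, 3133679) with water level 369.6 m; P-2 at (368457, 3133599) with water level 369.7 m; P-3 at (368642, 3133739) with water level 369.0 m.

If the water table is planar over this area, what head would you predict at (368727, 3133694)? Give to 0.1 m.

Three-point gradient (reference P-1): Δ to P-2 = (-40, -80, +0.1), Δ to P-3 = (145, 60, -0.6).
∂h/∂x = -0.004565, ∂h/∂y = +0.001033 (det = 9200).
h(368727, 3133694) = 369.6 + (-0.004565)·(230) + (+0.001033)·(15) = 369.6 -1.050 +0.015 = 368.565 m.

368.6 m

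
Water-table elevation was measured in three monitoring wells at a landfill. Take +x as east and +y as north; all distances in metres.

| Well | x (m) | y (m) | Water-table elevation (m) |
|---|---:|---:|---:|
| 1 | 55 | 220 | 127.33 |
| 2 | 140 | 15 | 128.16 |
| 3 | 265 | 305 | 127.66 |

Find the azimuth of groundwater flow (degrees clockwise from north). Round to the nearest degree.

Taking 1 as reference: 2−1 = (85, -205, +0.83); 3−1 = (210, 85, +0.33).
Determinant of the coordinate differences = 85·85 − 210·(-205) = 50275.
∂h/∂x = [(+0.83)·85 − (+0.33)·(-205)] / 50275 = +0.002749
∂h/∂y = [85·(+0.33) − 210·(+0.83)] / 50275 = -0.002909
Flow direction (−∇h) has components (-0.002749 E, +0.002909 N).
Azimuth = atan2(E, N) = atan2(-0.002749, +0.002909) = 316.6° ≈ 317°.

317°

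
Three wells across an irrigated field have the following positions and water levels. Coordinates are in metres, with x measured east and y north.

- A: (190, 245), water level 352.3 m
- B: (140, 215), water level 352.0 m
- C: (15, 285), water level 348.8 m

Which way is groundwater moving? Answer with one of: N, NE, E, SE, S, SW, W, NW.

Differences from A: to B (Δx, Δy, Δh) = (-50, -30, -0.3); to C = (-175, 40, -3.5).
Determinant of the coordinate differences = (-50)·40 − (-175)·(-30) = -7250.
∂h/∂x = [(-0.3)·40 − (-3.5)·(-30)] / -7250 = +0.01614
∂h/∂y = [(-50)·(-3.5) − (-175)·(-0.3)] / -7250 = -0.01690
Flow = −∇h = (-0.01614 east, +0.01690 north), which points northwest.

NW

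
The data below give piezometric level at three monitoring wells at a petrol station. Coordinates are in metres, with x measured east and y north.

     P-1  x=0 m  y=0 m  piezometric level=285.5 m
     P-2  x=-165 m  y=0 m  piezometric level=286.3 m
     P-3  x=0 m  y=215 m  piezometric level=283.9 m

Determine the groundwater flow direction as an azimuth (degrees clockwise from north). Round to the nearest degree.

033°

∂h/∂x = (286.3 − 285.5) / (-165 − 0) = -0.004848
∂h/∂y = (283.9 − 285.5) / (215 − 0) = -0.007442
Flow direction (−∇h) has components (+0.004848 E, +0.007442 N).
Azimuth = atan2(E, N) = atan2(+0.004848, +0.007442) = 33.1° ≈ 033°.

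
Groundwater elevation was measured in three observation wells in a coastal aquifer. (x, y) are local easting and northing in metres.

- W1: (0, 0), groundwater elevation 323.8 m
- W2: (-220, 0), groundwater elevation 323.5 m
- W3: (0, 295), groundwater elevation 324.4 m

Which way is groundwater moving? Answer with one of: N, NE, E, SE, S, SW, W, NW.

SW

∂h/∂x = (323.5 − 323.8) / (-220 − 0) = +0.001364
∂h/∂y = (324.4 − 323.8) / (295 − 0) = +0.002034
Flow = −∇h = (-0.001364 east, -0.002034 north), which points southwest.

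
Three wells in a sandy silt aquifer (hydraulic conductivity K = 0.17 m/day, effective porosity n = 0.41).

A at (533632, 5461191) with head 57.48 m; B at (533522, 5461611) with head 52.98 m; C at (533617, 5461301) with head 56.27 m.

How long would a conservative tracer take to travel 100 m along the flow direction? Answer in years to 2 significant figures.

Differences from A: to B (Δx, Δy, Δh) = (-110, 420, -4.50); to C = (-15, 110, -1.21).
Solve a·Δx + b·Δy = Δh: det = (-110)·110 − (-15)·420 = -5800.
∂h/∂x = [(-4.50)·110 − (-1.21)·420] / -5800 = -0.002276
∂h/∂y = [(-110)·(-1.21) − (-15)·(-4.50)] / -5800 = -0.01131
|∇h| = √(-0.002276² + -0.01131²) = 0.01154
Seepage velocity v = K·i/n = 0.17 × 0.01154 / 0.41 = 0.004785 m/day.
t = 100 / 0.004785 = 2.09e+04 days = 57.2 years.

57 years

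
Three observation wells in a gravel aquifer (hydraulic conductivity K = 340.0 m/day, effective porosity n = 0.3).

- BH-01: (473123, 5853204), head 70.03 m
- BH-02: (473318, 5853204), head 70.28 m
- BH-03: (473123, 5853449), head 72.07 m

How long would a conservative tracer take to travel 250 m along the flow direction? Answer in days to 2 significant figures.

26 days

∂h/∂x = (70.28 − 70.03) / (473318 − 473123) = +0.001282
∂h/∂y = (72.07 − 70.03) / (5853449 − 5853204) = +0.008327
|∇h| = √(0.001282² + 0.008327²) = 0.008425
Seepage velocity v = K·i/n = 340.0 × 0.008425 / 0.3 = 9.548 m/day.
t = 250 / 9.548 = 26.18 days.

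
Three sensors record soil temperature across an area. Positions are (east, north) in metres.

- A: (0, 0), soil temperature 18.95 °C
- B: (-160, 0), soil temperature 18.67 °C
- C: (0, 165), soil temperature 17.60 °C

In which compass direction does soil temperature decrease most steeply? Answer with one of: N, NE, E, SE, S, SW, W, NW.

N

∂T/∂x = (18.67 − 18.95) / (-160 − 0) = +0.001750
∂T/∂y = (17.60 − 18.95) / (165 − 0) = -0.008182
Steepest decrease is along −∇f = (-0.001750 E, +0.008182 N) → north.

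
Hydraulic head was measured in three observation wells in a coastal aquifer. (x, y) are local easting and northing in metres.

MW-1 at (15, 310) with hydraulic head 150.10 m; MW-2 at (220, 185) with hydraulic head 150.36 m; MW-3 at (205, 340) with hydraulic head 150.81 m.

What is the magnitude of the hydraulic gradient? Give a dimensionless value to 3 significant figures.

Differences from MW-1: to MW-2 (Δx, Δy, Δh) = (205, -125, +0.26); to MW-3 = (190, 30, +0.71).
Solve a·Δx + b·Δy = Δh: det = 205·30 − 190·(-125) = 29900.
∂h/∂x = [(+0.26)·30 − (+0.71)·(-125)] / 29900 = +0.003229
∂h/∂y = [205·(+0.71) − 190·(+0.26)] / 29900 = +0.003216
|∇h| = √(0.003229² + 0.003216²) = 0.004557

0.00456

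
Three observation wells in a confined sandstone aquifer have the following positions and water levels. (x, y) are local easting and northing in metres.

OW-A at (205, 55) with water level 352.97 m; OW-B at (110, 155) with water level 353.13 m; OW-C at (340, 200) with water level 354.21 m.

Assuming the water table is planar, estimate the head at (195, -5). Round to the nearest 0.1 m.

352.6 m

Differences from OW-A: to OW-B (Δx, Δy, Δh) = (-95, 100, +0.16); to OW-C = (135, 145, +1.24).
Solve a·Δx + b·Δy = Δh: det = (-95)·145 − 135·100 = -27275.
∂h/∂x = [(+0.16)·145 − (+1.24)·100] / -27275 = +0.003696
∂h/∂y = [(-95)·(+1.24) − 135·(+0.16)] / -27275 = +0.005111
h(195, -5) = 352.97 + (+0.003696)·(-10) + (+0.005111)·(-60) = 352.97 -0.037 -0.307 = 352.626 m.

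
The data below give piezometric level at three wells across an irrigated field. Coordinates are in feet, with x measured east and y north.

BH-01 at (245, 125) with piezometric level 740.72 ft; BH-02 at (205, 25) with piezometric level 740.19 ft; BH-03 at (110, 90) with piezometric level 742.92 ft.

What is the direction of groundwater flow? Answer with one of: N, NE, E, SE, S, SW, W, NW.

SE

Taking BH-01 as reference: BH-02−BH-01 = (-40, -100, -0.53); BH-03−BH-01 = (-135, -35, +2.20).
Determinant of the coordinate differences = (-40)·(-35) − (-135)·(-100) = -12100.
∂h/∂x = [(-0.53)·(-35) − (+2.20)·(-100)] / -12100 = -0.01971
∂h/∂y = [(-40)·(+2.20) − (-135)·(-0.53)] / -12100 = +0.01319
Flow = −∇h = (+0.01971 east, -0.01319 north), which points southeast.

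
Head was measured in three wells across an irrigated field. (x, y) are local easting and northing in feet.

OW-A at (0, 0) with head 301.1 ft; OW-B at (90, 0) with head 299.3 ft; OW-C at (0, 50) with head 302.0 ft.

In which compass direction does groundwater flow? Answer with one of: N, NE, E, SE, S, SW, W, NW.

∂h/∂x = (299.3 − 301.1) / (90 − 0) = -0.02000
∂h/∂y = (302.0 − 301.1) / (50 − 0) = +0.01800
Flow = −∇h = (+0.02000 east, -0.01800 north), which points southeast.

SE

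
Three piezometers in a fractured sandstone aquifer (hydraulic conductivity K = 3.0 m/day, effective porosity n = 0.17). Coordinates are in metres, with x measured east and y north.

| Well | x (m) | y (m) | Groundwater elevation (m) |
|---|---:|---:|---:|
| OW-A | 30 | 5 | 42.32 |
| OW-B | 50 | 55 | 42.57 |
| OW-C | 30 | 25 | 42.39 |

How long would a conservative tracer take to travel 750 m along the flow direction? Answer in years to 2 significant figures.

23 years

Taking OW-A as reference: OW-B−OW-A = (20, 50, +0.25); OW-C−OW-A = (0, 20, +0.07).
Determinant of the coordinate differences = 20·20 − 0·50 = 400.
∂h/∂x = [(+0.25)·20 − (+0.07)·50] / 400 = +0.003750
∂h/∂y = [20·(+0.07) − 0·(+0.25)] / 400 = +0.003500
|∇h| = √(0.003750² + 0.003500²) = 0.00513
Seepage velocity v = K·i/n = 3.0 × 0.00513 / 0.17 = 0.09053 m/day.
t = 750 / 0.09053 = 8285 days = 22.7 years.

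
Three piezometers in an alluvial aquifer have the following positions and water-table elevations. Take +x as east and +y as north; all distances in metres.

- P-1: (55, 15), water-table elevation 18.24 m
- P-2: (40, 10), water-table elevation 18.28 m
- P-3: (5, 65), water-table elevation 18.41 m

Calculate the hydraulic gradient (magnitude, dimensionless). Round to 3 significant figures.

Taking P-1 as reference: P-2−P-1 = (-15, -5, +0.04); P-3−P-1 = (-50, 50, +0.17).
Solve a·Δx + b·Δy = Δh: det = (-15)·50 − (-50)·(-5) = -1000.
∂h/∂x = [(+0.04)·50 − (+0.17)·(-5)] / -1000 = -0.002850
∂h/∂y = [(-15)·(+0.17) − (-50)·(+0.04)] / -1000 = +0.0005500
|∇h| = √(-0.002850² + 0.0005500²) = 0.002903

0.00290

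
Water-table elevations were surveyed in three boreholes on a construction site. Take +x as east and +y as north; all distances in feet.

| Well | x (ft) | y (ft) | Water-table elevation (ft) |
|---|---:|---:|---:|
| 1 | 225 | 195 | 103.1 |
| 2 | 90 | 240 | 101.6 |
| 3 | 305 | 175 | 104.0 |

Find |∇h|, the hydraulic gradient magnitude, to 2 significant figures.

0.012

Taking 1 as reference: 2−1 = (-135, 45, -1.5); 3−1 = (80, -20, +0.9).
Determinant of the coordinate differences = (-135)·(-20) − 80·45 = -900.
∂h/∂x = [(-1.5)·(-20) − (+0.9)·45] / -900 = +0.01167
∂h/∂y = [(-135)·(+0.9) − 80·(-1.5)] / -900 = +0.001667
|∇h| = √(0.01167² + 0.001667²) = 0.01179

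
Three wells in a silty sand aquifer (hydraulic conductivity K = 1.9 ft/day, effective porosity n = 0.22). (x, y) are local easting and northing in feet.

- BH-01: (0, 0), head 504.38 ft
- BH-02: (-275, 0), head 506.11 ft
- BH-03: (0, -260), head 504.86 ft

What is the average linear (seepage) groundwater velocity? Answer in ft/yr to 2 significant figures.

∂h/∂x = (506.11 − 504.38) / (-275 − 0) = -0.006291
∂h/∂y = (504.86 − 504.38) / (-260 − 0) = -0.001846
|∇h| = √(-0.006291² + -0.001846²) = 0.006556
Seepage velocity v = K·i/n = 1.9 × 0.006556 / 0.22 = 0.05662 ft/day = 20.68 ft/yr.

21 ft/yr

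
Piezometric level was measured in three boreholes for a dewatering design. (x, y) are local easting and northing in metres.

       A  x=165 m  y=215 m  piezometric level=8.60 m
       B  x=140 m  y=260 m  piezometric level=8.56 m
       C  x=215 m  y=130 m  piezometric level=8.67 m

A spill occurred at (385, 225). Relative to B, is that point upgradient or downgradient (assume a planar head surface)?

Three-point gradient (reference A): Δ to B = (-25, 45, -0.04), Δ to C = (50, -85, +0.07).
∂h/∂x = -0.002000, ∂h/∂y = -0.002000 (det = -125).
Head at (385, 225) = 8.60 + (-0.002000)·(220) + (-0.002000)·(10) = 8.14 m.
That is lower than the 8.56 m at B, so the point is downgradient.

downgradient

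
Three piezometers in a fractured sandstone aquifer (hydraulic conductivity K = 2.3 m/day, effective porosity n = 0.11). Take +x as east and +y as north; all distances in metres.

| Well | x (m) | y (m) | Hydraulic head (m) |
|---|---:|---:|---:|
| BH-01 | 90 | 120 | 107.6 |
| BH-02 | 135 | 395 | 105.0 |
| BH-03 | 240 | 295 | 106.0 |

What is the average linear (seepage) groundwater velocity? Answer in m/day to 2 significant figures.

0.20 m/day

Taking BH-01 as reference: BH-02−BH-01 = (45, 275, -2.6); BH-03−BH-01 = (150, 175, -1.6).
Determinant of the coordinate differences = 45·175 − 150·275 = -33375.
∂h/∂x = [(-2.6)·175 − (-1.6)·275] / -33375 = +0.0004494
∂h/∂y = [45·(-1.6) − 150·(-2.6)] / -33375 = -0.009528
|∇h| = √(0.0004494² + -0.009528²) = 0.009539
Seepage velocity v = K·i/n = 2.3 × 0.009539 / 0.11 = 0.1995 m/day.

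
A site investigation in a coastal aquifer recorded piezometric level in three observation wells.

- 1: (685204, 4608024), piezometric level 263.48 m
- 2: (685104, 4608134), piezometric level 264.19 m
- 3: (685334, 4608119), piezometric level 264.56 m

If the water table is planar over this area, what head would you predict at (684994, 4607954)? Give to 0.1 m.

Three-point gradient (reference 1): Δ to 2 = (-100, 110, +0.71), Δ to 3 = (130, 95, +1.08).
∂h/∂x = +0.002158, ∂h/∂y = +0.008416 (det = -23800).
h(684994, 4607954) = 263.48 + (+0.002158)·(-210) + (+0.008416)·(-70) = 263.48 -0.453 -0.589 = 262.438 m.

262.4 m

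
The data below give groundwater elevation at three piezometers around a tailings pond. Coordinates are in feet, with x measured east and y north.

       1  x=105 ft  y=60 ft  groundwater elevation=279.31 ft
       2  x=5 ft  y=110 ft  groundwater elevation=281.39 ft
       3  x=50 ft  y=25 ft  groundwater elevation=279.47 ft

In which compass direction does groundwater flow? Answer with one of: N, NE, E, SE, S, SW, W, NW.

Taking 1 as reference: 2−1 = (-100, 50, +2.08); 3−1 = (-55, -35, +0.16).
Determinant of the coordinate differences = (-100)·(-35) − (-55)·50 = 6250.
∂h/∂x = [(+2.08)·(-35) − (+0.16)·50] / 6250 = -0.01293
∂h/∂y = [(-100)·(+0.16) − (-55)·(+2.08)] / 6250 = +0.01574
Flow = −∇h = (+0.01293 east, -0.01574 north), which points southeast.

SE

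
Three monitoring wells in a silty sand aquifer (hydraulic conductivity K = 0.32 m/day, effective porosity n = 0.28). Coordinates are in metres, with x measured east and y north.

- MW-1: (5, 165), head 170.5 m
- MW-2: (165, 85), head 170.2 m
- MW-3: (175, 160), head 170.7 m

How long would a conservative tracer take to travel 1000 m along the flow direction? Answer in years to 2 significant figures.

Differences from MW-1: to MW-2 (Δx, Δy, Δh) = (160, -80, -0.3); to MW-3 = (170, -5, +0.2).
Solve a·Δx + b·Δy = Δh: det = 160·(-5) − 170·(-80) = 12800.
∂h/∂x = [(-0.3)·(-5) − (+0.2)·(-80)] / 12800 = +0.001367
∂h/∂y = [160·(+0.2) − 170·(-0.3)] / 12800 = +0.006484
|∇h| = √(0.001367² + 0.006484²) = 0.006627
Seepage velocity v = K·i/n = 0.32 × 0.006627 / 0.28 = 0.007574 m/day.
t = 1000 / 0.007574 = 1.32e+05 days = 361 years.

360 years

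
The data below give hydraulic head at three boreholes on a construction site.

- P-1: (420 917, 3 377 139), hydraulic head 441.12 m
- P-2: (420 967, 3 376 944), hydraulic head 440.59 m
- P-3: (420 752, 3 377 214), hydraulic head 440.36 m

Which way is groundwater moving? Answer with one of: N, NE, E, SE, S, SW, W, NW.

Differences from P-1: to P-2 (Δx, Δy, Δh) = (50, -195, -0.53); to P-3 = (-165, 75, -0.76).
Determinant of the coordinate differences = 50·75 − (-165)·(-195) = -28425.
∂h/∂x = [(-0.53)·75 − (-0.76)·(-195)] / -28425 = +0.006612
∂h/∂y = [50·(-0.76) − (-165)·(-0.53)] / -28425 = +0.004413
Flow = −∇h = (-0.006612 east, -0.004413 north), which points southwest.

SW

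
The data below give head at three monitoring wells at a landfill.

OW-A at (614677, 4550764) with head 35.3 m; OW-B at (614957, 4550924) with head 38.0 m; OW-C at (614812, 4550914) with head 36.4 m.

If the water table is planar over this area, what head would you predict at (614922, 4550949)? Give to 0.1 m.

37.5 m

With h = a·x + b·y + c and OW-A as origin, the differences give:
  280·a + 160·b = +2.7
  135·a + 150·b = +1.1
Eliminate b (×150 and ×160, subtract): 20400·a = 229.00 → a = ∂h/∂x = +0.01123
Back-substitute: b = ∂h/∂y = -0.002770.
h(614922, 4550949) = 35.3 + (+0.01123)·(245) + (-0.002770)·(185) = 35.3 +2.750 -0.512 = 37.538 m.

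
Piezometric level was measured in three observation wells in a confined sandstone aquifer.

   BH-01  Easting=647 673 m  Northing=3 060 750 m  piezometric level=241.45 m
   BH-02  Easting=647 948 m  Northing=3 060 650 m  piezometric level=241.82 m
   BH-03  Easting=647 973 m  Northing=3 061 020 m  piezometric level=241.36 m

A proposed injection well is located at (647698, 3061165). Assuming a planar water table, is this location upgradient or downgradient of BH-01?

Differences from BH-01: to BH-02 (Δx, Δy, Δh) = (275, -100, +0.37); to BH-03 = (300, 270, -0.09).
Solve a·Δx + b·Δy = Δh: det = 275·270 − 300·(-100) = 104250.
∂h/∂x = [(+0.37)·270 − (-0.09)·(-100)] / 104250 = +0.0008719
∂h/∂y = [275·(-0.09) − 300·(+0.37)] / 104250 = -0.001302
Head at (647698, 3061165) = 241.45 + (+0.0008719)·(25) + (-0.001302)·(415) = 240.93 m.
That is lower than the 241.45 m at BH-01, so the point is downgradient.

downgradient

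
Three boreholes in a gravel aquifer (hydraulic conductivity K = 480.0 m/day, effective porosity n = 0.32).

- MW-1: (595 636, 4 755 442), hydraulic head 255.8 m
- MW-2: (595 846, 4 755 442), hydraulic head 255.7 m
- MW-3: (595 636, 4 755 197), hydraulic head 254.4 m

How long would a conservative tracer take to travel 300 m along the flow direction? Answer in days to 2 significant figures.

∂h/∂x = (255.7 − 255.8) / (595846 − 595636) = -0.0004762
∂h/∂y = (254.4 − 255.8) / (4755197 − 4755442) = +0.005714
|∇h| = √(-0.0004762² + 0.005714²) = 0.005734
Seepage velocity v = K·i/n = 480.0 × 0.005734 / 0.32 = 8.601 m/day.
t = 300 / 8.601 = 34.88 days.

35 days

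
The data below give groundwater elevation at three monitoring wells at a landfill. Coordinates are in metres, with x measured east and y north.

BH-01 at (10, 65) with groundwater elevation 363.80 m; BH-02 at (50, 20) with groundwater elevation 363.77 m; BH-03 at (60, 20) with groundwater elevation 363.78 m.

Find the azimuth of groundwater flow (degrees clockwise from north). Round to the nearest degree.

213°

Three-point gradient (reference BH-01): Δ to BH-02 = (40, -45, -0.03), Δ to BH-03 = (50, -45, -0.02).
∂h/∂x = +0.0010000, ∂h/∂y = +0.001556 (det = 450).
Flow direction (−∇h) has components (-0.0010000 E, -0.001556 N).
Azimuth = atan2(E, N) = atan2(-0.0010000, -0.001556) = 212.7° ≈ 213°.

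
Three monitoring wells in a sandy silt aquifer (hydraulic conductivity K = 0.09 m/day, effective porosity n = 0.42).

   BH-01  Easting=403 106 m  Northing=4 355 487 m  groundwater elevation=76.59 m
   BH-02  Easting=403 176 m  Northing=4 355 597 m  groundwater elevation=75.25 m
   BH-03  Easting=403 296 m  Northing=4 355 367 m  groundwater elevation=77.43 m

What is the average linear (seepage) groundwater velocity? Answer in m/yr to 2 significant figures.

Differences from BH-01: to BH-02 (Δx, Δy, Δh) = (70, 110, -1.34); to BH-03 = (190, -120, +0.84).
Solve a·Δx + b·Δy = Δh: det = 70·(-120) − 190·110 = -29300.
∂h/∂x = [(-1.34)·(-120) − (+0.84)·110] / -29300 = -0.002334
∂h/∂y = [70·(+0.84) − 190·(-1.34)] / -29300 = -0.01070
|∇h| = √(-0.002334² + -0.01070²) = 0.01095
Seepage velocity v = K·i/n = 0.09 × 0.01095 / 0.42 = 0.002346 m/day = 0.8569 m/yr.

0.86 m/yr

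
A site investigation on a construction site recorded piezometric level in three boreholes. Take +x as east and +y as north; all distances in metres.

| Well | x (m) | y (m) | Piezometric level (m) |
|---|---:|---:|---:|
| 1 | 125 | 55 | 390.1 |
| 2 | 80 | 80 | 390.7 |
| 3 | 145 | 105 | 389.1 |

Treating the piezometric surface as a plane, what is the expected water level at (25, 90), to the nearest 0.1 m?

Three-point gradient (reference 1): Δ to 2 = (-45, 25, +0.6), Δ to 3 = (20, 50, -1.0).
∂h/∂x = -0.02000, ∂h/∂y = -0.01200 (det = -2750).
h(25, 90) = 390.1 + (-0.02000)·(-100) + (-0.01200)·(35) = 390.1 +2.000 -0.420 = 391.680 m.

391.7 m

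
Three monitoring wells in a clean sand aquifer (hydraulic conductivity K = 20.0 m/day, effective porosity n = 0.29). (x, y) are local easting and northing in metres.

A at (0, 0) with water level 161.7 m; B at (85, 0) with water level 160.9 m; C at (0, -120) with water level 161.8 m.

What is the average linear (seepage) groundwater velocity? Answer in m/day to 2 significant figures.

∂h/∂x = (160.9 − 161.7) / (85 − 0) = -0.009412
∂h/∂y = (161.8 − 161.7) / (-120 − 0) = -0.0008333
|∇h| = √(-0.009412² + -0.0008333²) = 0.009449
Seepage velocity v = K·i/n = 20.0 × 0.009449 / 0.29 = 0.6517 m/day.

0.65 m/day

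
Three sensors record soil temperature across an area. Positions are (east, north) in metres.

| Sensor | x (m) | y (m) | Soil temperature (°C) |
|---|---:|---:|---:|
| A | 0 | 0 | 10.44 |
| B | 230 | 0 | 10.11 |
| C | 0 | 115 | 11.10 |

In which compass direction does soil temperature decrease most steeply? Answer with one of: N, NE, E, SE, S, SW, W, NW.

∂T/∂x = (10.11 − 10.44) / (230 − 0) = -0.001435
∂T/∂y = (11.10 − 10.44) / (115 − 0) = +0.005739
Steepest decrease is along −∇f = (+0.001435 E, -0.005739 N) → south.

S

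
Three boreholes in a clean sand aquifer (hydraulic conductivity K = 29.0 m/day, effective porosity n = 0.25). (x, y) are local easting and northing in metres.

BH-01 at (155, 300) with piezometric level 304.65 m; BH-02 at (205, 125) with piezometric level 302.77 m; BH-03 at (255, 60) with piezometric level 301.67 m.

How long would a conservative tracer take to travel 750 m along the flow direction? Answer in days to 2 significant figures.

440 days

With h = a·x + b·y + c and BH-01 as origin, the differences give:
  50·a + (-175)·b = -1.88
  100·a + (-240)·b = -2.98
Eliminate b (×(-240) and ×(-175), subtract): 5500·a = -70.300 → a = ∂h/∂x = -0.01278
Back-substitute: b = ∂h/∂y = +0.007091.
|∇h| = √(-0.01278² + 0.007091²) = 0.01462
Seepage velocity v = K·i/n = 29.0 × 0.01462 / 0.25 = 1.696 m/day.
t = 750 / 1.696 = 442.2 days.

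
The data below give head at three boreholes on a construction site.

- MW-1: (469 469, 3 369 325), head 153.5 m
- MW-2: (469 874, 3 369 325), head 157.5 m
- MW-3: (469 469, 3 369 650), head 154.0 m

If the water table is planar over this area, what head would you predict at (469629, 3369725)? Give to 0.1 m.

∂h/∂x = (157.5 − 153.5) / (469874 − 469469) = +0.009877
∂h/∂y = (154.0 − 153.5) / (3369650 − 3369325) = +0.001538
h(469629, 3369725) = 153.5 + (+0.009877)·(160) + (+0.001538)·(400) = 153.5 +1.580 +0.615 = 155.696 m.

155.7 m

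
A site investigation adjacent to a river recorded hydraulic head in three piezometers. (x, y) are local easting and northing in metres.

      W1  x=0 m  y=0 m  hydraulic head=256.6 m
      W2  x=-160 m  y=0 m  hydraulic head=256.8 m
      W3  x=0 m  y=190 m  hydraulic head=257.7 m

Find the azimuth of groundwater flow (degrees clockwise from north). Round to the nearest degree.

∂h/∂x = (256.8 − 256.6) / (-160 − 0) = -0.001250
∂h/∂y = (257.7 − 256.6) / (190 − 0) = +0.005789
Flow direction (−∇h) has components (+0.001250 E, -0.005789 N).
Azimuth = atan2(E, N) = atan2(+0.001250, -0.005789) = 167.8° ≈ 168°.

168°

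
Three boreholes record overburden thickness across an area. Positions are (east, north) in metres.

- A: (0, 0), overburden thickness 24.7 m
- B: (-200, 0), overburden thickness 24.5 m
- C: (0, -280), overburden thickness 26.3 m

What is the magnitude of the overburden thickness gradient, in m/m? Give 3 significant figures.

∂d/∂x = (24.5 − 24.7) / (-200 − 0) = +0.0010000
∂d/∂y = (26.3 − 24.7) / (-280 − 0) = -0.005714
|∇f| = √(0.0010000² + -0.005714²) = 0.005801 m/m

0.00580 m/m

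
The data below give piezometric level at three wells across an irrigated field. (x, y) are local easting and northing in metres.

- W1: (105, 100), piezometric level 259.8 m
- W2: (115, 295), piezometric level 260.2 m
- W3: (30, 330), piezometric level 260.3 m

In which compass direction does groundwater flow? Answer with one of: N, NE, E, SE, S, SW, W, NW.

Differences from W1: to W2 (Δx, Δy, Δh) = (10, 195, +0.4); to W3 = (-75, 230, +0.5).
Determinant of the coordinate differences = 10·230 − (-75)·195 = 16925.
∂h/∂x = [(+0.4)·230 − (+0.5)·195] / 16925 = -0.0003250
∂h/∂y = [10·(+0.5) − (-75)·(+0.4)] / 16925 = +0.002068
Flow = −∇h = (+0.0003250 east, -0.002068 north), which points south.

S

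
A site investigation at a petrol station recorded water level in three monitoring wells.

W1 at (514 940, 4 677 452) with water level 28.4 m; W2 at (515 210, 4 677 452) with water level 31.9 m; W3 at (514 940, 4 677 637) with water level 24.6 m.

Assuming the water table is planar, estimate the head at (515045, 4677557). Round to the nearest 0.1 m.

∂h/∂x = (31.9 − 28.4) / (515210 − 514940) = +0.01296
∂h/∂y = (24.6 − 28.4) / (4677637 − 4677452) = -0.02054
h(515045, 4677557) = 28.4 + (+0.01296)·(105) + (-0.02054)·(105) = 28.4 +1.361 -2.157 = 27.604 m.

27.6 m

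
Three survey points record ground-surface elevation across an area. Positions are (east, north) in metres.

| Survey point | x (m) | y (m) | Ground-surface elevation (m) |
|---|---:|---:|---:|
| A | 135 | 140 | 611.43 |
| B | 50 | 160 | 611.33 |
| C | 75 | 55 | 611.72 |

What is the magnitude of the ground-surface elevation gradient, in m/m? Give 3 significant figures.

Three-point gradient (reference A): Δ to B = (-85, 20, -0.10), Δ to C = (-60, -85, +0.29).
∂z/∂x = +0.0003205, ∂z/∂y = -0.003638 (det = 8425).
|∇f| = √(0.0003205² + -0.003638²) = 0.003652 m/m

0.00365 m/m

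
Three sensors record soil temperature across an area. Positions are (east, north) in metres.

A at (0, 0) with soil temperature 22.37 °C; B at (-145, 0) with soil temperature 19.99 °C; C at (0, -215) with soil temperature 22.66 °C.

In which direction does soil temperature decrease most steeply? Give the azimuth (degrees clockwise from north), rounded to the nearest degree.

275°

∂T/∂x = (19.99 − 22.37) / (-145 − 0) = +0.01641
∂T/∂y = (22.66 − 22.37) / (-215 − 0) = -0.001349
Steepest decrease is along −∇f: components (-0.01641 E, +0.001349 N).
Azimuth = atan2(-0.01641, +0.001349) = 274.7° ≈ 275°.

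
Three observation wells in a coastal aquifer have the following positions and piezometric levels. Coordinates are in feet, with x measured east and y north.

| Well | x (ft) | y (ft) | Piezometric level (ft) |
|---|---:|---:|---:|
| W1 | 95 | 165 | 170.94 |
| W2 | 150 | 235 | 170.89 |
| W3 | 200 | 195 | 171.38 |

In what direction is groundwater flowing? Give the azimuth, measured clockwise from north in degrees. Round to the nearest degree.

Differences from W1: to W2 (Δx, Δy, Δh) = (55, 70, -0.05); to W3 = (105, 30, +0.44).
Determinant of the coordinate differences = 55·30 − 105·70 = -5700.
∂h/∂x = [(-0.05)·30 − (+0.44)·70] / -5700 = +0.005667
∂h/∂y = [55·(+0.44) − 105·(-0.05)] / -5700 = -0.005167
Flow direction (−∇h) has components (-0.005667 E, +0.005167 N).
Azimuth = atan2(E, N) = atan2(-0.005667, +0.005167) = 312.4° ≈ 312°.

312°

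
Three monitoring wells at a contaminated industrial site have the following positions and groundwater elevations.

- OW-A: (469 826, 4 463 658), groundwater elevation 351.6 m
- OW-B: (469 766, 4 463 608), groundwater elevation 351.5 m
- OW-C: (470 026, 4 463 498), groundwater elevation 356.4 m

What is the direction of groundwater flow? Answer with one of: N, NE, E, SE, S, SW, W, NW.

Differences from OW-A: to OW-B (Δx, Δy, Δh) = (-60, -50, -0.1); to OW-C = (200, -160, +4.8).
Determinant of the coordinate differences = (-60)·(-160) − 200·(-50) = 19600.
∂h/∂x = [(-0.1)·(-160) − (+4.8)·(-50)] / 19600 = +0.01306
∂h/∂y = [(-60)·(+4.8) − 200·(-0.1)] / 19600 = -0.01367
Flow = −∇h = (-0.01306 east, +0.01367 north), which points northwest.

NW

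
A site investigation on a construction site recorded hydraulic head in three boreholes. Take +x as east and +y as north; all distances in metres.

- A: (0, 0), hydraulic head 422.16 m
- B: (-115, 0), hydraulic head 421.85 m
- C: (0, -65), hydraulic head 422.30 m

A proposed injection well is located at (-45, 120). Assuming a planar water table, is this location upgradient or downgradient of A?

downgradient

∂h/∂x = (421.85 − 422.16) / (-115 − 0) = +0.002696
∂h/∂y = (422.30 − 422.16) / (-65 − 0) = -0.002154
Head at (-45, 120) = 422.16 + (+0.002696)·(-45) + (-0.002154)·(120) = 421.78 m.
That is lower than the 422.16 m at A, so the point is downgradient.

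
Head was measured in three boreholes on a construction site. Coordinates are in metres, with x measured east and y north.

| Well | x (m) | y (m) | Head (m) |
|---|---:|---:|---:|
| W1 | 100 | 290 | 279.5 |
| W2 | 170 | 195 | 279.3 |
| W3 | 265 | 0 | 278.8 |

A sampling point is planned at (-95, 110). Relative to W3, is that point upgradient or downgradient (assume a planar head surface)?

Taking W1 as reference: W2−W1 = (70, -95, -0.2); W3−W1 = (165, -290, -0.7).
Determinant of the coordinate differences = 70·(-290) − 165·(-95) = -4625.
∂h/∂x = [(-0.2)·(-290) − (-0.7)·(-95)] / -4625 = +0.001838
∂h/∂y = [70·(-0.7) − 165·(-0.2)] / -4625 = +0.003459
Head at (-95, 110) = 279.5 + (+0.001838)·(-195) + (+0.003459)·(-180) = 278.52 m.
That is lower than the 278.8 m at W3, so the point is downgradient.

downgradient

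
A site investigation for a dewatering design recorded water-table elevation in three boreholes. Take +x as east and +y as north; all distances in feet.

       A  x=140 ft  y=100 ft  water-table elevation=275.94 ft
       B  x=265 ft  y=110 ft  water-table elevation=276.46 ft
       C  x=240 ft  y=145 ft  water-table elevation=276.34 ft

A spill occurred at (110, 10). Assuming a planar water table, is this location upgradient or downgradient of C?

Differences from A: to B (Δx, Δy, Δh) = (125, 10, +0.52); to C = (100, 45, +0.40).
Solve a·Δx + b·Δy = Δh: det = 125·45 − 100·10 = 4625.
∂h/∂x = [(+0.52)·45 − (+0.40)·10] / 4625 = +0.004195
∂h/∂y = [125·(+0.40) − 100·(+0.52)] / 4625 = -0.0004324
Head at (110, 10) = 275.94 + (+0.004195)·(-30) + (-0.0004324)·(-90) = 275.85 ft.
That is lower than the 276.34 ft at C, so the point is downgradient.

downgradient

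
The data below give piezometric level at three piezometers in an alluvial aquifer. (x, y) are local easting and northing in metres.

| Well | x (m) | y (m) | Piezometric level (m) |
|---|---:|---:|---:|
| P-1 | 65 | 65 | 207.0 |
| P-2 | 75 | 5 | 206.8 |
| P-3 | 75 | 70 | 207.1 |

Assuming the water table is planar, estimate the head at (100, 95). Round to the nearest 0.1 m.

207.4 m

Taking P-1 as reference: P-2−P-1 = (10, -60, -0.2); P-3−P-1 = (10, 5, +0.1).
Solve a·Δx + b·Δy = Δh: det = 10·5 − 10·(-60) = 650.
∂h/∂x = [(-0.2)·5 − (+0.1)·(-60)] / 650 = +0.007692
∂h/∂y = [10·(+0.1) − 10·(-0.2)] / 650 = +0.004615
h(100, 95) = 207.0 + (+0.007692)·(35) + (+0.004615)·(30) = 207.0 +0.269 +0.138 = 207.408 m.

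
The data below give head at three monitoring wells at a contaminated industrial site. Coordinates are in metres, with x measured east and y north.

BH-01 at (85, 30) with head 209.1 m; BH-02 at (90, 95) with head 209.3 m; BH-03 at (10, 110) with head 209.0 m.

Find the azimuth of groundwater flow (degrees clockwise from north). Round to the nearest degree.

237°

Differences from BH-01: to BH-02 (Δx, Δy, Δh) = (5, 65, +0.2); to BH-03 = (-75, 80, -0.1).
Determinant of the coordinate differences = 5·80 − (-75)·65 = 5275.
∂h/∂x = [(+0.2)·80 − (-0.1)·65] / 5275 = +0.004265
∂h/∂y = [5·(-0.1) − (-75)·(+0.2)] / 5275 = +0.002749
Flow direction (−∇h) has components (-0.004265 E, -0.002749 N).
Azimuth = atan2(E, N) = atan2(-0.004265, -0.002749) = 237.2° ≈ 237°.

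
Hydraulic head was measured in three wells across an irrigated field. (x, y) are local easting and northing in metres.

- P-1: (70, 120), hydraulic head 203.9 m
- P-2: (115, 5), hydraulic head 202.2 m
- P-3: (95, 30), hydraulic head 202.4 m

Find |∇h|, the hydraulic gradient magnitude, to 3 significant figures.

Taking P-1 as reference: P-2−P-1 = (45, -115, -1.7); P-3−P-1 = (25, -90, -1.5).
Determinant of the coordinate differences = 45·(-90) − 25·(-115) = -1175.
∂h/∂x = [(-1.7)·(-90) − (-1.5)·(-115)] / -1175 = +0.01660
∂h/∂y = [45·(-1.5) − 25·(-1.7)] / -1175 = +0.02128
|∇h| = √(0.01660² + 0.02128²) = 0.02699

0.0270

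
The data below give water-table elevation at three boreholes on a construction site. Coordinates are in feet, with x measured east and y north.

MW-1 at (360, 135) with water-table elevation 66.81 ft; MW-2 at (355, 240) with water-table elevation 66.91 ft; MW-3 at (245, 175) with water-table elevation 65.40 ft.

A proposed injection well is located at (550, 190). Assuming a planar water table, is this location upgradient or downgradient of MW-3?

With h = a·x + b·y + c and MW-1 as origin, the differences give:
  (-5)·a + 105·b = +0.10
  (-115)·a + 40·b = -1.41
Eliminate b (×40 and ×105, subtract): 11875·a = 152.050 → a = ∂h/∂x = +0.01280
Back-substitute: b = ∂h/∂y = +0.001562.
Head at (550, 190) = 66.81 + (+0.01280)·(190) + (+0.001562)·(55) = 69.33 ft.
That is higher than the 65.40 ft at MW-3, so the point is upgradient.

upgradient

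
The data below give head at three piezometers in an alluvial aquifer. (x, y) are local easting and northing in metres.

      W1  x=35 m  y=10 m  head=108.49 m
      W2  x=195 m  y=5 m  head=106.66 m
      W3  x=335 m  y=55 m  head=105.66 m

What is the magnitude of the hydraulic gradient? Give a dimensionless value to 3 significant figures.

0.0157

Differences from W1: to W2 (Δx, Δy, Δh) = (160, -5, -1.83); to W3 = (300, 45, -2.83).
Solve a·Δx + b·Δy = Δh: det = 160·45 − 300·(-5) = 8700.
∂h/∂x = [(-1.83)·45 − (-2.83)·(-5)] / 8700 = -0.01109
∂h/∂y = [160·(-2.83) − 300·(-1.83)] / 8700 = +0.01106
|∇h| = √(-0.01109² + 0.01106²) = 0.01566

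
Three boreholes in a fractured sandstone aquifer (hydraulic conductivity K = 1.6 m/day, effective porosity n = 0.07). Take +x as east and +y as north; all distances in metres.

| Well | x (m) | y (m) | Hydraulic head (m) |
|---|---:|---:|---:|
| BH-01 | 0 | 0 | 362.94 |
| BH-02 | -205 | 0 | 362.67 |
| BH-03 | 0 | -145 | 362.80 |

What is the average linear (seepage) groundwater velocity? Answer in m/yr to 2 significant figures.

∂h/∂x = (362.67 − 362.94) / (-205 − 0) = +0.001317
∂h/∂y = (362.80 − 362.94) / (-145 − 0) = +0.0009655
|∇h| = √(0.001317² + 0.0009655²) = 0.001633
Seepage velocity v = K·i/n = 1.6 × 0.001633 / 0.07 = 0.03733 m/day = 13.63 m/yr.

14 m/yr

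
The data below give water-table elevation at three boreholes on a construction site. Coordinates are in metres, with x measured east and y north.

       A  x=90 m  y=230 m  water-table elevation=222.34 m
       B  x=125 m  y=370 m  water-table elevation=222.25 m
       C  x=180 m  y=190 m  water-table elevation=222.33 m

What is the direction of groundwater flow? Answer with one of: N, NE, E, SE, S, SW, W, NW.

NE

Differences from A: to B (Δx, Δy, Δh) = (35, 140, -0.09); to C = (90, -40, -0.01).
Solve a·Δx + b·Δy = Δh: det = 35·(-40) − 90·140 = -14000.
∂h/∂x = [(-0.09)·(-40) − (-0.01)·140] / -14000 = -0.0003571
∂h/∂y = [35·(-0.01) − 90·(-0.09)] / -14000 = -0.0005536
Flow = −∇h = (+0.0003571 east, +0.0005536 north), which points northeast.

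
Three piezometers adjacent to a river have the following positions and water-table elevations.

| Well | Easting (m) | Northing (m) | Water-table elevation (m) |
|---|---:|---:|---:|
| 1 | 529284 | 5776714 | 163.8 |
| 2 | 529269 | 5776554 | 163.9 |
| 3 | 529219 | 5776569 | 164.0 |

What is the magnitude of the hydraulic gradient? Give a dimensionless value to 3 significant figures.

Differences from 1: to 2 (Δx, Δy, Δh) = (-15, -160, +0.1); to 3 = (-65, -145, +0.2).
Determinant of the coordinate differences = (-15)·(-145) − (-65)·(-160) = -8225.
∂h/∂x = [(+0.1)·(-145) − (+0.2)·(-160)] / -8225 = -0.002128
∂h/∂y = [(-15)·(+0.2) − (-65)·(+0.1)] / -8225 = -0.0004255
|∇h| = √(-0.002128² + -0.0004255²) = 0.00217

0.00217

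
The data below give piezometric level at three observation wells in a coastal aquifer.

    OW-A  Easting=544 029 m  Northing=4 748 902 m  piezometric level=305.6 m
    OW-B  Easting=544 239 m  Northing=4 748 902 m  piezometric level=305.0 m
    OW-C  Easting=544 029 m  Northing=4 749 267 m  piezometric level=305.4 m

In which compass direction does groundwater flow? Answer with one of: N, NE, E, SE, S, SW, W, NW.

E

∂h/∂x = (305.0 − 305.6) / (544239 − 544029) = -0.002857
∂h/∂y = (305.4 − 305.6) / (4749267 − 4748902) = -0.0005479
Flow = −∇h = (+0.002857 east, +0.0005479 north), which points east.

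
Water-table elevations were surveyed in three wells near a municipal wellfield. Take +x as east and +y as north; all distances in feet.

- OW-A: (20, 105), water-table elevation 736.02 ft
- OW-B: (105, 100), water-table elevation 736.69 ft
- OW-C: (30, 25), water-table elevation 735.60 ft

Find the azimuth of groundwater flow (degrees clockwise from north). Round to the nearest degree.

233°

Taking OW-A as reference: OW-B−OW-A = (85, -5, +0.67); OW-C−OW-A = (10, -80, -0.42).
Determinant of the coordinate differences = 85·(-80) − 10·(-5) = -6750.
∂h/∂x = [(+0.67)·(-80) − (-0.42)·(-5)] / -6750 = +0.008252
∂h/∂y = [85·(-0.42) − 10·(+0.67)] / -6750 = +0.006281
Flow direction (−∇h) has components (-0.008252 E, -0.006281 N).
Azimuth = atan2(E, N) = atan2(-0.008252, -0.006281) = 232.7° ≈ 233°.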